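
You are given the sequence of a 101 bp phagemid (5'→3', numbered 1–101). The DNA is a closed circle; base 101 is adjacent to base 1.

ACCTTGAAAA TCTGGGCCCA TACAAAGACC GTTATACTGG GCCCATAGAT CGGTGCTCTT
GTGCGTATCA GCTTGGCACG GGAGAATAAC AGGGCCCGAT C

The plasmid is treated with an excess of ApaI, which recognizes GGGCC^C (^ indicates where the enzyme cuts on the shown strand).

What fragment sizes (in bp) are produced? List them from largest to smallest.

53, 25, 23 bp

ApaI sites (GGGCCC) start at positions 14, 39, 92.
ApaI cuts after base 5 of each site (before the last base), so after positions 18, 43, 96.
Circular molecule, 3 cuts → 3 fragments:
  19–43 → 25 bp
  44–96 → 53 bp
  97–101 then 1–18 → 5 + 18 = 23 bp
Sorted largest to smallest: 53, 25, 23 bp.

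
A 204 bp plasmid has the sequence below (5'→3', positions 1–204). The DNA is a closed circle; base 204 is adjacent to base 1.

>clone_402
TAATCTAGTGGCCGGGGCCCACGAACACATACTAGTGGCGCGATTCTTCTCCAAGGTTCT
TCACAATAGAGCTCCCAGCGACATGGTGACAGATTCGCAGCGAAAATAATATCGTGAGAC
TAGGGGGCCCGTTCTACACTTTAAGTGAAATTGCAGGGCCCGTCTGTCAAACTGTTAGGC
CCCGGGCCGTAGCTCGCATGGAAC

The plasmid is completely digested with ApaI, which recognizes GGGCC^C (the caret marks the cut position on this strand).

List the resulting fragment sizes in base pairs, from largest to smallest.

110, 63, 31 bp

ApaI sites (GGGCCC) start at positions 15, 125, 156.
ApaI cuts after base 5 of each site (before the last base), so after positions 19, 129, 160.
Circular molecule, 3 cuts → 3 fragments:
  20–129 → 110 bp
  130–160 → 31 bp
  161–204 then 1–19 → 44 + 19 = 63 bp
Sorted largest to smallest: 110, 63, 31 bp.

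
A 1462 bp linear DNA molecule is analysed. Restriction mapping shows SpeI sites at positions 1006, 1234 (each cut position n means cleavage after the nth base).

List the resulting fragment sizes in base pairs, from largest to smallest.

1006, 228, 228 bp

Linear molecule, 2 cuts → 3 fragments:
  1006 − 0 = 1006 bp
  1234 − 1006 = 228 bp
  1462 − 1234 = 228 bp
Sorted largest to smallest: 1006, 228, 228 bp.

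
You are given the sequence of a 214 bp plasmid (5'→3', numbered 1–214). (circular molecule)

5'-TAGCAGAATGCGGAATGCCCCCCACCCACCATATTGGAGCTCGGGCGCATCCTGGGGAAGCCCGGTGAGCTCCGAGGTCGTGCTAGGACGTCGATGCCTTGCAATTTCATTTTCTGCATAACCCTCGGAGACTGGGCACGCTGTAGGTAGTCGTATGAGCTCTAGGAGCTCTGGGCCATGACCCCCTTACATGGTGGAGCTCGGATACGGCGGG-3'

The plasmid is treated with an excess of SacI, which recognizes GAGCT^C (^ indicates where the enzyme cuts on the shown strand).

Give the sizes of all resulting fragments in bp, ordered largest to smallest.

90, 54, 31, 30, 9 bp

SacI sites (GAGCTC) start at positions 37, 67, 157, 166, 197.
SacI cuts after base 5 of each site (before the last base), so after positions 41, 71, 161, 170, 201.
Circular molecule, 5 cuts → 5 fragments:
  42–71 → 30 bp
  72–161 → 90 bp
  162–170 → 9 bp
  171–201 → 31 bp
  202–214 then 1–41 → 13 + 41 = 54 bp
Sorted largest to smallest: 90, 54, 31, 30, 9 bp.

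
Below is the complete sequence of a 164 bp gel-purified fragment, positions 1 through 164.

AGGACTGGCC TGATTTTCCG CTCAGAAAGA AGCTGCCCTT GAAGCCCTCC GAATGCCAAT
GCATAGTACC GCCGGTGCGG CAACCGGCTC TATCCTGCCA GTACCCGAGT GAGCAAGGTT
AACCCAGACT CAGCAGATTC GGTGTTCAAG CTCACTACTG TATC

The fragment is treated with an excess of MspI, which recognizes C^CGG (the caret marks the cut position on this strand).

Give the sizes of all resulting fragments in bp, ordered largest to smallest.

80, 72, 12 bp

MspI sites (CCGG) start at positions 72, 84.
MspI cuts after the first base of each site, so after positions 72, 84.
Linear molecule, 2 cuts → 3 fragments:
  1–72 → 72 bp
  73–84 → 12 bp
  85–164 → 80 bp
Sorted largest to smallest: 80, 72, 12 bp.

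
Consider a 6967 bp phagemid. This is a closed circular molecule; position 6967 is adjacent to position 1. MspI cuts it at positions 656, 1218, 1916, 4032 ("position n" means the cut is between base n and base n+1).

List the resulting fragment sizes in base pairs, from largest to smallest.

3591, 2116, 698, 562 bp

Circular molecule, 4 cuts → 4 fragments:
  1218 − 656 = 562 bp
  1916 − 1218 = 698 bp
  4032 − 1916 = 2116 bp
  wrap: 6967 − 4032 + 656 = 3591 bp
Sorted largest to smallest: 3591, 2116, 698, 562 bp.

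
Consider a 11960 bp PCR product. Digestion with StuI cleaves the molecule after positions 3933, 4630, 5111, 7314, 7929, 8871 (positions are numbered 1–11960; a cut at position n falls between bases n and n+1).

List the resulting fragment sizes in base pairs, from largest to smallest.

Linear molecule, 6 cuts → 7 fragments:
  3933 − 0 = 3933 bp
  4630 − 3933 = 697 bp
  5111 − 4630 = 481 bp
  7314 − 5111 = 2203 bp
  7929 − 7314 = 615 bp
  8871 − 7929 = 942 bp
  11960 − 8871 = 3089 bp
Sorted largest to smallest: 3933, 3089, 2203, 942, 697, 615, 481 bp.

3933, 3089, 2203, 942, 697, 615, 481 bp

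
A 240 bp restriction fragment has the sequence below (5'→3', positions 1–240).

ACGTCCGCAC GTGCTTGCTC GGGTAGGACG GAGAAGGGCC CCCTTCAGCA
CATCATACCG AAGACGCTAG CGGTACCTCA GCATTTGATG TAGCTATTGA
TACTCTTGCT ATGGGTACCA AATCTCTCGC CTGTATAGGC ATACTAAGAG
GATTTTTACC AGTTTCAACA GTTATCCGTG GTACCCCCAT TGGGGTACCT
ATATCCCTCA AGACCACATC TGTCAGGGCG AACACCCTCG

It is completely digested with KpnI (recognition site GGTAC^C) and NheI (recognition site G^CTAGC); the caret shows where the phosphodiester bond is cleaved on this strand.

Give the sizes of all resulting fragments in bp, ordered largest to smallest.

66, 66, 42, 42, 14, 10 bp

KpnI sites (GGTACC) start at positions 72, 114, 180, 194.
KpnI cuts after base 5 of each site (before the last base), so after positions 76, 118, 184, 198.
The NheI site (GCTAGC) starts at position 66.
NheI cuts after the first base of each site, so after position 66.
Combined cut positions: 66, 76, 118, 184, 198.
Linear molecule, 5 cuts → 6 fragments:
  1–66 → 66 bp
  67–76 → 10 bp
  77–118 → 42 bp
  119–184 → 66 bp
  185–198 → 14 bp
  199–240 → 42 bp
Sorted largest to smallest: 66, 66, 42, 42, 14, 10 bp.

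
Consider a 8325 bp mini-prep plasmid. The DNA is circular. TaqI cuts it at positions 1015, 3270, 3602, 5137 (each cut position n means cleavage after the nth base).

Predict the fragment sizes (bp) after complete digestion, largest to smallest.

Circular molecule, 4 cuts → 4 fragments:
  3270 − 1015 = 2255 bp
  3602 − 3270 = 332 bp
  5137 − 3602 = 1535 bp
  wrap: 8325 − 5137 + 1015 = 4203 bp
Sorted largest to smallest: 4203, 2255, 1535, 332 bp.

4203, 2255, 1535, 332 bp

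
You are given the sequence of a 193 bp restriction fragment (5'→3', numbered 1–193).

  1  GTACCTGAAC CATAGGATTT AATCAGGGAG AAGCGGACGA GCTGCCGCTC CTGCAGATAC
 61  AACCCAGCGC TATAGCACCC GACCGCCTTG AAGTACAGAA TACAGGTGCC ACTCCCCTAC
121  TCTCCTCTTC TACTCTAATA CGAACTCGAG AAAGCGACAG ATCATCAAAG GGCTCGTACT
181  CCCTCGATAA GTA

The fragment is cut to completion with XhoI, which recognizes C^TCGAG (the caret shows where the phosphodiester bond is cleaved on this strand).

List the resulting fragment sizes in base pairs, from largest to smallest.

145, 48 bp

The XhoI site (CTCGAG) starts at position 145.
XhoI cuts after the first base of each site, so after position 145.
Linear molecule, 1 cut → 2 fragments:
  1–145 → 145 bp
  146–193 → 48 bp
Sorted largest to smallest: 145, 48 bp.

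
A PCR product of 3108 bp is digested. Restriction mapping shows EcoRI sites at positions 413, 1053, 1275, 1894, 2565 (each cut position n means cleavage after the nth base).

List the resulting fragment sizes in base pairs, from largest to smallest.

671, 640, 619, 543, 413, 222 bp

Linear molecule, 5 cuts → 6 fragments:
  413 − 0 = 413 bp
  1053 − 413 = 640 bp
  1275 − 1053 = 222 bp
  1894 − 1275 = 619 bp
  2565 − 1894 = 671 bp
  3108 − 2565 = 543 bp
Sorted largest to smallest: 671, 640, 619, 543, 413, 222 bp.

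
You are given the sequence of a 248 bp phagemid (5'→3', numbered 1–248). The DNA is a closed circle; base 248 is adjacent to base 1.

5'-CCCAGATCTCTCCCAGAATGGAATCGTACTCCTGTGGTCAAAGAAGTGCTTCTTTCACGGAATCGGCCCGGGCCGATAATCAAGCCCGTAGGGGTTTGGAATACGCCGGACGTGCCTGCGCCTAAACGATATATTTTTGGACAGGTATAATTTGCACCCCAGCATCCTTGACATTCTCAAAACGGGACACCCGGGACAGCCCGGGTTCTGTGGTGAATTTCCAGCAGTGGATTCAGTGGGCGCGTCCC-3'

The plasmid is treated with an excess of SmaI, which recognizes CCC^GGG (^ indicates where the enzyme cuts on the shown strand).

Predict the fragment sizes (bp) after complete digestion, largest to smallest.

SmaI sites (CCCGGG) start at positions 67, 190, 200.
SmaI cuts after base 3 of each site, so after positions 69, 192, 202.
Circular molecule, 3 cuts → 3 fragments:
  70–192 → 123 bp
  193–202 → 10 bp
  203–248 then 1–69 → 46 + 69 = 115 bp
Sorted largest to smallest: 123, 115, 10 bp.

123, 115, 10 bp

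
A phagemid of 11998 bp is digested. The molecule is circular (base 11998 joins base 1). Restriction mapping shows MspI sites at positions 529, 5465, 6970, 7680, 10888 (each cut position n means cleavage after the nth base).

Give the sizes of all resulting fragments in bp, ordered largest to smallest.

Circular molecule, 5 cuts → 5 fragments:
  5465 − 529 = 4936 bp
  6970 − 5465 = 1505 bp
  7680 − 6970 = 710 bp
  10888 − 7680 = 3208 bp
  wrap: 11998 − 10888 + 529 = 1639 bp
Sorted largest to smallest: 4936, 3208, 1639, 1505, 710 bp.

4936, 3208, 1639, 1505, 710 bp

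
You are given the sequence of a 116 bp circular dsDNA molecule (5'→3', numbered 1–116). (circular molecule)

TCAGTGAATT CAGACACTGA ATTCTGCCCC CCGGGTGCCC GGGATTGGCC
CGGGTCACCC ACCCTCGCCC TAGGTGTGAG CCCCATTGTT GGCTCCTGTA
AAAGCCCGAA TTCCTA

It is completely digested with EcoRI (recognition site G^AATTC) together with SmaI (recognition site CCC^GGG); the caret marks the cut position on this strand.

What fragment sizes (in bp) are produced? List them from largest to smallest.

EcoRI sites (GAATTC) start at positions 6, 19, 108.
EcoRI cuts after the first base of each site, so after positions 6, 19, 108.
SmaI sites (CCCGGG) start at positions 30, 38, 49.
SmaI cuts after base 3 of each site, so after positions 32, 40, 51.
Combined cut positions: 6, 19, 32, 40, 51, 108.
Circular molecule, 6 cuts → 6 fragments:
  7–19 → 13 bp
  20–32 → 13 bp
  33–40 → 8 bp
  41–51 → 11 bp
  52–108 → 57 bp
  109–116 then 1–6 → 8 + 6 = 14 bp
Sorted largest to smallest: 57, 14, 13, 13, 11, 8 bp.

57, 14, 13, 13, 11, 8 bp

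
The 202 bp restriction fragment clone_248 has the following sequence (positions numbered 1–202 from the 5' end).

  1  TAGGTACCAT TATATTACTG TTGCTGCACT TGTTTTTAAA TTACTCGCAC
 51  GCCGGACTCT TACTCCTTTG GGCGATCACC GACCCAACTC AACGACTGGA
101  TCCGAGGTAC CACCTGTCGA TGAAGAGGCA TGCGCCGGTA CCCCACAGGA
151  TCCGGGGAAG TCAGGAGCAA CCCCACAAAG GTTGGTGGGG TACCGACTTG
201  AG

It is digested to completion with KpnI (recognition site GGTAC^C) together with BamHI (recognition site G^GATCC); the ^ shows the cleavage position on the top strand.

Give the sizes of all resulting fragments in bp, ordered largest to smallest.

KpnI sites (GGTACC) start at positions 3, 106, 137, 189.
KpnI cuts after base 5 of each site (before the last base), so after positions 7, 110, 141, 193.
BamHI sites (GGATCC) start at positions 98, 148.
BamHI cuts after the first base of each site, so after positions 98, 148.
Combined cut positions: 7, 98, 110, 141, 148, 193.
Linear molecule, 6 cuts → 7 fragments:
  1–7 → 7 bp
  8–98 → 91 bp
  99–110 → 12 bp
  111–141 → 31 bp
  142–148 → 7 bp
  149–193 → 45 bp
  194–202 → 9 bp
Sorted largest to smallest: 91, 45, 31, 12, 9, 7, 7 bp.

91, 45, 31, 12, 9, 7, 7 bp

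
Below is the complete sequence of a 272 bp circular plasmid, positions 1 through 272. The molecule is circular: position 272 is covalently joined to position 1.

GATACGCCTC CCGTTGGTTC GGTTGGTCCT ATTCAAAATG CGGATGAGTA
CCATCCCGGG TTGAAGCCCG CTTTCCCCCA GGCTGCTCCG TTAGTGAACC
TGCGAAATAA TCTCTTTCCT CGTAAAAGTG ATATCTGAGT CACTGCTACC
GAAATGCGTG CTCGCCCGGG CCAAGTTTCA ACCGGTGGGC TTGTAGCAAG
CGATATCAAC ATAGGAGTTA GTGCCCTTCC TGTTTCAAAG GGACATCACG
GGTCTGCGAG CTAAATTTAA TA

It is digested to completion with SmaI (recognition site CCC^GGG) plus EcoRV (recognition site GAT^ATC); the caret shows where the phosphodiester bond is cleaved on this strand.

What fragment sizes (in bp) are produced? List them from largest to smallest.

SmaI sites (CCCGGG) start at positions 55, 165.
SmaI cuts after base 3 of each site, so after positions 57, 167.
EcoRV sites (GATATC) start at positions 130, 202.
EcoRV cuts after base 3 of each site, so after positions 132, 204.
Combined cut positions: 57, 132, 167, 204.
Circular molecule, 4 cuts → 4 fragments:
  58–132 → 75 bp
  133–167 → 35 bp
  168–204 → 37 bp
  205–272 then 1–57 → 68 + 57 = 125 bp
Sorted largest to smallest: 125, 75, 37, 35 bp.

125, 75, 37, 35 bp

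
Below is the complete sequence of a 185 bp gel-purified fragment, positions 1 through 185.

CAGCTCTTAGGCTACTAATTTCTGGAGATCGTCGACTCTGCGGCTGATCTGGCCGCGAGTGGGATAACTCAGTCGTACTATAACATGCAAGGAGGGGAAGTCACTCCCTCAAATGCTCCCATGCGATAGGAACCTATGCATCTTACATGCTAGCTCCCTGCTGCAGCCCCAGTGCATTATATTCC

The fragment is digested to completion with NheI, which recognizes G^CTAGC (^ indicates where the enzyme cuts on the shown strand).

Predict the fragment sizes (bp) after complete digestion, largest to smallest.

The NheI site (GCTAGC) starts at position 149.
NheI cuts after the first base of each site, so after position 149.
Linear molecule, 1 cut → 2 fragments:
  1–149 → 149 bp
  150–185 → 36 bp
Sorted largest to smallest: 149, 36 bp.

149, 36 bp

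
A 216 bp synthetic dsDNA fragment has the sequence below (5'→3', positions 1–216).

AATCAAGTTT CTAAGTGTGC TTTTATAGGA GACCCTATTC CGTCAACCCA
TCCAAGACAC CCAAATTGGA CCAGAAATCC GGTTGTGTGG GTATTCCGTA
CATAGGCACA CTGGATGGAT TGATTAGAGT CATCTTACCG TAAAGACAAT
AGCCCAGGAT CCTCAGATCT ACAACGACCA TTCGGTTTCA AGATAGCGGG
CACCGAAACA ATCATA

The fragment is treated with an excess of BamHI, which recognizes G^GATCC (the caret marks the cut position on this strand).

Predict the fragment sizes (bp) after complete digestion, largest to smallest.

The BamHI site (GGATCC) starts at position 157.
BamHI cuts after the first base of each site, so after position 157.
Linear molecule, 1 cut → 2 fragments:
  1–157 → 157 bp
  158–216 → 59 bp
Sorted largest to smallest: 157, 59 bp.

157, 59 bp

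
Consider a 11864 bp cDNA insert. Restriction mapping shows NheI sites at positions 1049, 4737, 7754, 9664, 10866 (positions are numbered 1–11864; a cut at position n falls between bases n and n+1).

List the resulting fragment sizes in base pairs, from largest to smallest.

Linear molecule, 5 cuts → 6 fragments:
  1049 − 0 = 1049 bp
  4737 − 1049 = 3688 bp
  7754 − 4737 = 3017 bp
  9664 − 7754 = 1910 bp
  10866 − 9664 = 1202 bp
  11864 − 10866 = 998 bp
Sorted largest to smallest: 3688, 3017, 1910, 1202, 1049, 998 bp.

3688, 3017, 1910, 1202, 1049, 998 bp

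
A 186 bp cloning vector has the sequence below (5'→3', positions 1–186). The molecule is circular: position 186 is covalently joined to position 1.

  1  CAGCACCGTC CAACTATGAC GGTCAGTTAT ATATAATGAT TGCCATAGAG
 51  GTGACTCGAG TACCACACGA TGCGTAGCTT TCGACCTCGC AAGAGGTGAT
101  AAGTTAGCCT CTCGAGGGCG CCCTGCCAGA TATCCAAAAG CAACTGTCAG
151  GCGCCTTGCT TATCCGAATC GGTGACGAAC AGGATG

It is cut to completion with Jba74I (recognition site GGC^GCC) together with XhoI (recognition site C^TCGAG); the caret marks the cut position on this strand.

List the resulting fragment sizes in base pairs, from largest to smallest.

Jba74I sites (GGCGCC) start at positions 117, 150.
Jba74I cuts after base 3 of each site, so after positions 119, 152.
XhoI sites (CTCGAG) start at positions 55, 111.
XhoI cuts after the first base of each site, so after positions 55, 111.
Combined cut positions: 55, 111, 119, 152.
Circular molecule, 4 cuts → 4 fragments:
  56–111 → 56 bp
  112–119 → 8 bp
  120–152 → 33 bp
  153–186 then 1–55 → 34 + 55 = 89 bp
Sorted largest to smallest: 89, 56, 33, 8 bp.

89, 56, 33, 8 bp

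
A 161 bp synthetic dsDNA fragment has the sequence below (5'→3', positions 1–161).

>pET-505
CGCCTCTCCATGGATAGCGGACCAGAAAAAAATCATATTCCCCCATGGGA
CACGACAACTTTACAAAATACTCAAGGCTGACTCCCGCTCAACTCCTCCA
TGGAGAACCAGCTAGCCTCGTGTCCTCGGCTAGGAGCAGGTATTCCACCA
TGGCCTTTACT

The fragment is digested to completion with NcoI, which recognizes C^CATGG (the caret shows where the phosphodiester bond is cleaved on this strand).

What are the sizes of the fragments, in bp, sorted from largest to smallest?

NcoI sites (CCATGG) start at positions 8, 43, 98, 148.
NcoI cuts after the first base of each site, so after positions 8, 43, 98, 148.
Linear molecule, 4 cuts → 5 fragments:
  1–8 → 8 bp
  9–43 → 35 bp
  44–98 → 55 bp
  99–148 → 50 bp
  149–161 → 13 bp
Sorted largest to smallest: 55, 50, 35, 13, 8 bp.

55, 50, 35, 13, 8 bp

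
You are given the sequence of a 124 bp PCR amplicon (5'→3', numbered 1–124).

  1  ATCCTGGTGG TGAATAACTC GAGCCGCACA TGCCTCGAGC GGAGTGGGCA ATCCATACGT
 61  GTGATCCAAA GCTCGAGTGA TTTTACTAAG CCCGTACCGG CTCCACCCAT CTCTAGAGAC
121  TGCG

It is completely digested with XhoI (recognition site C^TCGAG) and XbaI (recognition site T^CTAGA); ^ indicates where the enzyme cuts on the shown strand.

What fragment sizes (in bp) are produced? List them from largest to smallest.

XhoI sites (CTCGAG) start at positions 18, 34, 72.
XhoI cuts after the first base of each site, so after positions 18, 34, 72.
The XbaI site (TCTAGA) starts at position 112.
XbaI cuts after the first base of each site, so after position 112.
Combined cut positions: 18, 34, 72, 112.
Linear molecule, 4 cuts → 5 fragments:
  1–18 → 18 bp
  19–34 → 16 bp
  35–72 → 38 bp
  73–112 → 40 bp
  113–124 → 12 bp
Sorted largest to smallest: 40, 38, 18, 16, 12 bp.

40, 38, 18, 16, 12 bp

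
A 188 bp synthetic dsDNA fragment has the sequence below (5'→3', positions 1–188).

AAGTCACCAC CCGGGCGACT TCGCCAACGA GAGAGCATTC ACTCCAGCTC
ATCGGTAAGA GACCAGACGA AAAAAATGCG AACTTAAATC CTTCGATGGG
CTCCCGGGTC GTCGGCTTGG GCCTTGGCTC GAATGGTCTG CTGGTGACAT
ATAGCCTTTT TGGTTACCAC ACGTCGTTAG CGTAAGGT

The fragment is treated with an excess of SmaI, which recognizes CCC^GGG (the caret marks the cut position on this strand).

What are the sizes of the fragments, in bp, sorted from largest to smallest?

SmaI sites (CCCGGG) start at positions 10, 103.
SmaI cuts after base 3 of each site, so after positions 12, 105.
Linear molecule, 2 cuts → 3 fragments:
  1–12 → 12 bp
  13–105 → 93 bp
  106–188 → 83 bp
Sorted largest to smallest: 93, 83, 12 bp.

93, 83, 12 bp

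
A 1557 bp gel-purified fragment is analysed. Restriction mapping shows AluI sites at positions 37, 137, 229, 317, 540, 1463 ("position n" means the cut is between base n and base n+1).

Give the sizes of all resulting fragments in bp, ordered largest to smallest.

Linear molecule, 6 cuts → 7 fragments:
  37 − 0 = 37 bp
  137 − 37 = 100 bp
  229 − 137 = 92 bp
  317 − 229 = 88 bp
  540 − 317 = 223 bp
  1463 − 540 = 923 bp
  1557 − 1463 = 94 bp
Sorted largest to smallest: 923, 223, 100, 94, 92, 88, 37 bp.

923, 223, 100, 94, 92, 88, 37 bp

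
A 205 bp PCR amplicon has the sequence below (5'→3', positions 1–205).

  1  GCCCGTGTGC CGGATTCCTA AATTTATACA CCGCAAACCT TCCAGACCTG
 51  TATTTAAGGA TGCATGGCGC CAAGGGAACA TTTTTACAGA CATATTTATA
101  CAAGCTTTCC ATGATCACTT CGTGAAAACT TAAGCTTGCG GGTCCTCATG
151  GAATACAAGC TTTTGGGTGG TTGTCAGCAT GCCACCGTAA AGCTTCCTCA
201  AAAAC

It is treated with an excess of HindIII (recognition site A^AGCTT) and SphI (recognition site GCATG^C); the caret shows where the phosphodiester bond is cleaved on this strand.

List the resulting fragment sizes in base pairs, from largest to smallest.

HindIII sites (AAGCTT) start at positions 102, 132, 157, 190.
HindIII cuts after the first base of each site, so after positions 102, 132, 157, 190.
The SphI site (GCATGC) starts at position 177.
SphI cuts after base 5 of each site (before the last base), so after position 181.
Combined cut positions: 102, 132, 157, 181, 190.
Linear molecule, 5 cuts → 6 fragments:
  1–102 → 102 bp
  103–132 → 30 bp
  133–157 → 25 bp
  158–181 → 24 bp
  182–190 → 9 bp
  191–205 → 15 bp
Sorted largest to smallest: 102, 30, 25, 24, 15, 9 bp.

102, 30, 25, 24, 15, 9 bp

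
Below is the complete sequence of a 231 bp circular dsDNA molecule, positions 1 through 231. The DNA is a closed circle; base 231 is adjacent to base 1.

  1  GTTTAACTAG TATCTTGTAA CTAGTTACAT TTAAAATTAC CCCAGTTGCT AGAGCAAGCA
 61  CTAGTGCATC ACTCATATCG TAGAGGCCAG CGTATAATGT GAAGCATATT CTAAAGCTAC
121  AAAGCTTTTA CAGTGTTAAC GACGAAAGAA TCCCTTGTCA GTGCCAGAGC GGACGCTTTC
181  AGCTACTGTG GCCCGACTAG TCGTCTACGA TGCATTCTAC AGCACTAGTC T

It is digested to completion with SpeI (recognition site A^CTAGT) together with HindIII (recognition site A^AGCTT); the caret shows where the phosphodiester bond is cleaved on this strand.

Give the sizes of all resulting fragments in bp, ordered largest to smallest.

74, 62, 40, 28, 14, 13 bp

SpeI sites (ACTAGT) start at positions 6, 20, 60, 196, 224.
SpeI cuts after the first base of each site, so after positions 6, 20, 60, 196, 224.
The HindIII site (AAGCTT) starts at position 122.
HindIII cuts after the first base of each site, so after position 122.
Combined cut positions: 6, 20, 60, 122, 196, 224.
Circular molecule, 6 cuts → 6 fragments:
  7–20 → 14 bp
  21–60 → 40 bp
  61–122 → 62 bp
  123–196 → 74 bp
  197–224 → 28 bp
  225–231 then 1–6 → 7 + 6 = 13 bp
Sorted largest to smallest: 74, 62, 40, 28, 14, 13 bp.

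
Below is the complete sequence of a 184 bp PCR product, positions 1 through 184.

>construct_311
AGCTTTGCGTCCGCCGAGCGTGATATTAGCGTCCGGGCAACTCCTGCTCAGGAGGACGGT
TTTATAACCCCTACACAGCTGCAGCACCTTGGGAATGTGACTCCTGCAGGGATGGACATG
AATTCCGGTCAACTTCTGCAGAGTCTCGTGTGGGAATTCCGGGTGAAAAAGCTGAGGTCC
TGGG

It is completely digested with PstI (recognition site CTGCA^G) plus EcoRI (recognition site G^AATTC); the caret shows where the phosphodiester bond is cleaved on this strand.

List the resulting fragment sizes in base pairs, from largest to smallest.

PstI sites (CTGCAG) start at positions 79, 104, 136.
PstI cuts after base 5 of each site (before the last base), so after positions 83, 108, 140.
EcoRI sites (GAATTC) start at positions 120, 154.
EcoRI cuts after the first base of each site, so after positions 120, 154.
Combined cut positions: 83, 108, 120, 140, 154.
Linear molecule, 5 cuts → 6 fragments:
  1–83 → 83 bp
  84–108 → 25 bp
  109–120 → 12 bp
  121–140 → 20 bp
  141–154 → 14 bp
  155–184 → 30 bp
Sorted largest to smallest: 83, 30, 25, 20, 14, 12 bp.

83, 30, 25, 20, 14, 12 bp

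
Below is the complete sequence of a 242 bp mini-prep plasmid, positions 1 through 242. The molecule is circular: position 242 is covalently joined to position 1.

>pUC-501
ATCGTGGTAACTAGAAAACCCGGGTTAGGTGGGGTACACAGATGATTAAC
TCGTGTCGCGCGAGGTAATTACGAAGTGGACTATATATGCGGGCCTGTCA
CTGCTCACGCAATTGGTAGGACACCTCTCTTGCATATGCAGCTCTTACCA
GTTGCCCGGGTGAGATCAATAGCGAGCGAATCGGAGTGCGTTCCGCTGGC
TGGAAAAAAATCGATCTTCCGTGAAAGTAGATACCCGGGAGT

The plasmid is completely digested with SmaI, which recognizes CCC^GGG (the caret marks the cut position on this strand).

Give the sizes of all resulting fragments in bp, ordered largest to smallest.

SmaI sites (CCCGGG) start at positions 19, 155, 234.
SmaI cuts after base 3 of each site, so after positions 21, 157, 236.
Circular molecule, 3 cuts → 3 fragments:
  22–157 → 136 bp
  158–236 → 79 bp
  237–242 then 1–21 → 6 + 21 = 27 bp
Sorted largest to smallest: 136, 79, 27 bp.

136, 79, 27 bp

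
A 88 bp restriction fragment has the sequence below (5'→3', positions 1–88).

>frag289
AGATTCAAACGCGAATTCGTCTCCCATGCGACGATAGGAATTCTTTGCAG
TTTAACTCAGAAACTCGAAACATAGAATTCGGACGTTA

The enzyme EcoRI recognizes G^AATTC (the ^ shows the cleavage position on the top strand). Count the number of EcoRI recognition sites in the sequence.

GAATTC occurs starting at positions 13, 38, 75.
EcoRI cuts at 3 sites.

3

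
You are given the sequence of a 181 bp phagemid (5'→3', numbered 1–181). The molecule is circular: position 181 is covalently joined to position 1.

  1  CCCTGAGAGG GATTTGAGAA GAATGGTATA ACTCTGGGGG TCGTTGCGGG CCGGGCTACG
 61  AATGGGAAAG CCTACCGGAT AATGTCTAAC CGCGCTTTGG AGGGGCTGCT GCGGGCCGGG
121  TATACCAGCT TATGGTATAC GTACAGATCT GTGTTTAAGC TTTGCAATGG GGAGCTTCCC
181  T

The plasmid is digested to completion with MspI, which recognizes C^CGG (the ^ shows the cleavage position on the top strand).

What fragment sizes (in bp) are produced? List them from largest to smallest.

116, 41, 24 bp

MspI sites (CCGG) start at positions 51, 75, 116.
MspI cuts after the first base of each site, so after positions 51, 75, 116.
Circular molecule, 3 cuts → 3 fragments:
  52–75 → 24 bp
  76–116 → 41 bp
  117–181 then 1–51 → 65 + 51 = 116 bp
Sorted largest to smallest: 116, 41, 24 bp.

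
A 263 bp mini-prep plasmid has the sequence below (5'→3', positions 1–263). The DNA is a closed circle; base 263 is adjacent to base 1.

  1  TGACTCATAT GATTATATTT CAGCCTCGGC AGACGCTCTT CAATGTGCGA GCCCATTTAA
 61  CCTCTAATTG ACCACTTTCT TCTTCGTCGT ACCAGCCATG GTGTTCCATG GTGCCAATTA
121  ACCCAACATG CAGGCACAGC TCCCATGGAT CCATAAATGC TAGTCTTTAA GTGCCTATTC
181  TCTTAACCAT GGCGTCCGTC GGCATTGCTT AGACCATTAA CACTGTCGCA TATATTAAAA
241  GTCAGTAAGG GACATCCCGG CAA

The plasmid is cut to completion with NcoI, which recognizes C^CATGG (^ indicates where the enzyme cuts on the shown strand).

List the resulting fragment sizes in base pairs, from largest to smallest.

172, 44, 37, 10 bp

NcoI sites (CCATGG) start at positions 96, 106, 143, 187.
NcoI cuts after the first base of each site, so after positions 96, 106, 143, 187.
Circular molecule, 4 cuts → 4 fragments:
  97–106 → 10 bp
  107–143 → 37 bp
  144–187 → 44 bp
  188–263 then 1–96 → 76 + 96 = 172 bp
Sorted largest to smallest: 172, 44, 37, 10 bp.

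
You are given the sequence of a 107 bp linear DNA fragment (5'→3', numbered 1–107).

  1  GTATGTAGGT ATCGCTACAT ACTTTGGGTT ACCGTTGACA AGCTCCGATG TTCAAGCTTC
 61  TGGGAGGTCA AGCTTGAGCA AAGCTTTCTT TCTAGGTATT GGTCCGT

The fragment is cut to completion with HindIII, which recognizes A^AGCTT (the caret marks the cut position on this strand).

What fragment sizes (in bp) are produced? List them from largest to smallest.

HindIII sites (AAGCTT) start at positions 54, 70, 81.
HindIII cuts after the first base of each site, so after positions 54, 70, 81.
Linear molecule, 3 cuts → 4 fragments:
  1–54 → 54 bp
  55–70 → 16 bp
  71–81 → 11 bp
  82–107 → 26 bp
Sorted largest to smallest: 54, 26, 16, 11 bp.

54, 26, 16, 11 bp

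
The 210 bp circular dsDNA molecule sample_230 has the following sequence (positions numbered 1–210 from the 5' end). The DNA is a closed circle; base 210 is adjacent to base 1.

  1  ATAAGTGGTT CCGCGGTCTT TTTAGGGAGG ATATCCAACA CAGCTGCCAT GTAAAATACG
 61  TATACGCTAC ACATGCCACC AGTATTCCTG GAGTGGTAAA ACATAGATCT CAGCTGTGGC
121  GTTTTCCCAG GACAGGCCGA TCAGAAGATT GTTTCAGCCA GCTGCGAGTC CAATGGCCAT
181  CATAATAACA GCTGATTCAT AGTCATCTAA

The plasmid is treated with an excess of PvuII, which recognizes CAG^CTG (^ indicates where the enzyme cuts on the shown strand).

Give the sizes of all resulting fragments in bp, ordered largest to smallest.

PvuII sites (CAGCTG) start at positions 41, 111, 159, 189.
PvuII cuts after base 3 of each site, so after positions 43, 113, 161, 191.
Circular molecule, 4 cuts → 4 fragments:
  44–113 → 70 bp
  114–161 → 48 bp
  162–191 → 30 bp
  192–210 then 1–43 → 19 + 43 = 62 bp
Sorted largest to smallest: 70, 62, 48, 30 bp.

70, 62, 48, 30 bp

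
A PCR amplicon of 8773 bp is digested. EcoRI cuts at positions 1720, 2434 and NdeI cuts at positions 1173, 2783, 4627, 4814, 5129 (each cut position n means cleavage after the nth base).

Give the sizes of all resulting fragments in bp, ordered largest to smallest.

3644, 1844, 1173, 714, 547, 349, 315, 187 bp

Combined cut positions (sorted): 1173, 1720, 2434, 2783, 4627, 4814, 5129.
Linear molecule, 7 cuts → 8 fragments:
  1173 − 0 = 1173 bp
  1720 − 1173 = 547 bp
  2434 − 1720 = 714 bp
  2783 − 2434 = 349 bp
  4627 − 2783 = 1844 bp
  4814 − 4627 = 187 bp
  5129 − 4814 = 315 bp
  8773 − 5129 = 3644 bp
Sorted largest to smallest: 3644, 1844, 1173, 714, 547, 349, 315, 187 bp.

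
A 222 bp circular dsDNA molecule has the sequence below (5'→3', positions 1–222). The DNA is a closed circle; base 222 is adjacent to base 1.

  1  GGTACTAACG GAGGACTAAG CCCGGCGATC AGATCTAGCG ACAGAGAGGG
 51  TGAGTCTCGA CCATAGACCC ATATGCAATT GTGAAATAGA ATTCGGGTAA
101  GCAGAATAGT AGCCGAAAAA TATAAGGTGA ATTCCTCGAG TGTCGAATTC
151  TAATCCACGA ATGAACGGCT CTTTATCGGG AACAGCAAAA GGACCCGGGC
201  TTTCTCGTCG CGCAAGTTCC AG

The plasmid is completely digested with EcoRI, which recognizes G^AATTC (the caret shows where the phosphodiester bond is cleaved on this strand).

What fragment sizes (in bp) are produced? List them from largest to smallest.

166, 40, 16 bp

EcoRI sites (GAATTC) start at positions 89, 129, 145.
EcoRI cuts after the first base of each site, so after positions 89, 129, 145.
Circular molecule, 3 cuts → 3 fragments:
  90–129 → 40 bp
  130–145 → 16 bp
  146–222 then 1–89 → 77 + 89 = 166 bp
Sorted largest to smallest: 166, 40, 16 bp.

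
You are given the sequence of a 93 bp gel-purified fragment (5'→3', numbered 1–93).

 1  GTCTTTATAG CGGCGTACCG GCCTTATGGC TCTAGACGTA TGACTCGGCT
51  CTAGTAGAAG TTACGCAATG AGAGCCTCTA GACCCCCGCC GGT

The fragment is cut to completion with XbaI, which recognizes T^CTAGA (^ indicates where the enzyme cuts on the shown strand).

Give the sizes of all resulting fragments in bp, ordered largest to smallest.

XbaI sites (TCTAGA) start at positions 31, 77.
XbaI cuts after the first base of each site, so after positions 31, 77.
Linear molecule, 2 cuts → 3 fragments:
  1–31 → 31 bp
  32–77 → 46 bp
  78–93 → 16 bp
Sorted largest to smallest: 46, 31, 16 bp.

46, 31, 16 bp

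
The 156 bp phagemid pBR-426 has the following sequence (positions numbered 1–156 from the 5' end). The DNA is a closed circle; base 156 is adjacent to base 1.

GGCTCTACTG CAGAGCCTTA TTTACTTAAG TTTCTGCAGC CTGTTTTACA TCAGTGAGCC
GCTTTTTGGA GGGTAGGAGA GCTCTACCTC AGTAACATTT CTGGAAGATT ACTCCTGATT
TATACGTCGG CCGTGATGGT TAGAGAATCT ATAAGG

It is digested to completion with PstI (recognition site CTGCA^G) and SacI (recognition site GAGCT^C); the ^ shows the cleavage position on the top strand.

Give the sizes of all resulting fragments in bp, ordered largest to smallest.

PstI sites (CTGCAG) start at positions 8, 34.
PstI cuts after base 5 of each site (before the last base), so after positions 12, 38.
The SacI site (GAGCTC) starts at position 79.
SacI cuts after base 5 of each site (before the last base), so after position 83.
Combined cut positions: 12, 38, 83.
Circular molecule, 3 cuts → 3 fragments:
  13–38 → 26 bp
  39–83 → 45 bp
  84–156 then 1–12 → 73 + 12 = 85 bp
Sorted largest to smallest: 85, 45, 26 bp.

85, 45, 26 bp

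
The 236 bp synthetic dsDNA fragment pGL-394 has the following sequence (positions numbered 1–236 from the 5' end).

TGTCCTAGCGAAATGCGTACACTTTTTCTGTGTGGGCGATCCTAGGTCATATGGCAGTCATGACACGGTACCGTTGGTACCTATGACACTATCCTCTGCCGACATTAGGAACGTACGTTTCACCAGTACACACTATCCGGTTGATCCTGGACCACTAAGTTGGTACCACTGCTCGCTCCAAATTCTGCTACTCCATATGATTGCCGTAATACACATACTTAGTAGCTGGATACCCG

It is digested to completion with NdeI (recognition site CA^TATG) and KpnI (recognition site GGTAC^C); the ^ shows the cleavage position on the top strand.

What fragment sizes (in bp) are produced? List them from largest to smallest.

NdeI sites (CATATG) start at positions 48, 194.
NdeI cuts after base 2 of each site, so after positions 49, 195.
KpnI sites (GGTACC) start at positions 67, 76, 162.
KpnI cuts after base 5 of each site (before the last base), so after positions 71, 80, 166.
Combined cut positions: 49, 71, 80, 166, 195.
Linear molecule, 5 cuts → 6 fragments:
  1–49 → 49 bp
  50–71 → 22 bp
  72–80 → 9 bp
  81–166 → 86 bp
  167–195 → 29 bp
  196–236 → 41 bp
Sorted largest to smallest: 86, 49, 41, 29, 22, 9 bp.

86, 49, 41, 29, 22, 9 bp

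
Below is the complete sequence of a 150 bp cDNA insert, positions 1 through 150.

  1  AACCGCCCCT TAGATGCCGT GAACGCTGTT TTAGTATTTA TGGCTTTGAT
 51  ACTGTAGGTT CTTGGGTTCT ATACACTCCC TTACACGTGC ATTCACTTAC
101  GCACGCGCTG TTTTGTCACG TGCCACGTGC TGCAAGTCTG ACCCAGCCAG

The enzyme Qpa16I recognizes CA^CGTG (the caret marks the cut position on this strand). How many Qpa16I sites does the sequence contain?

CACGTG occurs starting at positions 84, 117, 124.
Qpa16I cuts at 3 sites.

3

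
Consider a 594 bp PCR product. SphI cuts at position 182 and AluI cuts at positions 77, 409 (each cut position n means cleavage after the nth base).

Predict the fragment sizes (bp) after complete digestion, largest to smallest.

227, 185, 105, 77 bp

Combined cut positions (sorted): 77, 182, 409.
Linear molecule, 3 cuts → 4 fragments:
  77 − 0 = 77 bp
  182 − 77 = 105 bp
  409 − 182 = 227 bp
  594 − 409 = 185 bp
Sorted largest to smallest: 227, 185, 105, 77 bp.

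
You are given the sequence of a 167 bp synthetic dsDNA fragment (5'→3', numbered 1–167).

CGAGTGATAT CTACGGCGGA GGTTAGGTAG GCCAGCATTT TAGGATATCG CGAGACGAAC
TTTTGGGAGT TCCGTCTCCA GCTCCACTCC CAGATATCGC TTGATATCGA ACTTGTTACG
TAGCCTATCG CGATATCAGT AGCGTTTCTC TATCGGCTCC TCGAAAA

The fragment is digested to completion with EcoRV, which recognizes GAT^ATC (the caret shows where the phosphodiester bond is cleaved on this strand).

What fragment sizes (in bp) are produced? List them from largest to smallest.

49, 38, 33, 29, 10, 8 bp

EcoRV sites (GATATC) start at positions 6, 44, 93, 103, 132.
EcoRV cuts after base 3 of each site, so after positions 8, 46, 95, 105, 134.
Linear molecule, 5 cuts → 6 fragments:
  1–8 → 8 bp
  9–46 → 38 bp
  47–95 → 49 bp
  96–105 → 10 bp
  106–134 → 29 bp
  135–167 → 33 bp
Sorted largest to smallest: 49, 38, 33, 29, 10, 8 bp.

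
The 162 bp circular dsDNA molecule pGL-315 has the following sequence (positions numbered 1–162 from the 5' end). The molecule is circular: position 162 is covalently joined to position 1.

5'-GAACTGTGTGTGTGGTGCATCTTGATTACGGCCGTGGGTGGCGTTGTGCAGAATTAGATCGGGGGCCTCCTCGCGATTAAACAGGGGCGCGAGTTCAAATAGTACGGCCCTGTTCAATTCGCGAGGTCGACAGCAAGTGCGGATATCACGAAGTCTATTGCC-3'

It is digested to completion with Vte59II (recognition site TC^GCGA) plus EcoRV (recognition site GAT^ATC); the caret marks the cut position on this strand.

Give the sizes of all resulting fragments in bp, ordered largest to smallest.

Vte59II sites (TCGCGA) start at positions 71, 119.
Vte59II cuts after base 2 of each site, so after positions 72, 120.
The EcoRV site (GATATC) starts at position 142.
EcoRV cuts after base 3 of each site, so after position 144.
Combined cut positions: 72, 120, 144.
Circular molecule, 3 cuts → 3 fragments:
  73–120 → 48 bp
  121–144 → 24 bp
  145–162 then 1–72 → 18 + 72 = 90 bp
Sorted largest to smallest: 90, 48, 24 bp.

90, 48, 24 bp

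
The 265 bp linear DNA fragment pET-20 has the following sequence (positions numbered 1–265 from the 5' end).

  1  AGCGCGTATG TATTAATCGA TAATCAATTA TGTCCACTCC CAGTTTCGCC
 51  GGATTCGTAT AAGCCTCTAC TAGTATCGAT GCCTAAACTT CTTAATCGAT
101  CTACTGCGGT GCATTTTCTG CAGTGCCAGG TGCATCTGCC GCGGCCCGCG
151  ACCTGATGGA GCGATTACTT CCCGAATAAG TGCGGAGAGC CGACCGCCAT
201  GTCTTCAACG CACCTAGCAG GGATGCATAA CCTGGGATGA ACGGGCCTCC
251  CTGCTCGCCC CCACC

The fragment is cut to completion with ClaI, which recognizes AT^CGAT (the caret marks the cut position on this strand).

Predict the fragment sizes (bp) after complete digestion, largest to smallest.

ClaI sites (ATCGAT) start at positions 16, 75, 95.
ClaI cuts after base 2 of each site, so after positions 17, 76, 96.
Linear molecule, 3 cuts → 4 fragments:
  1–17 → 17 bp
  18–76 → 59 bp
  77–96 → 20 bp
  97–265 → 169 bp
Sorted largest to smallest: 169, 59, 20, 17 bp.

169, 59, 20, 17 bp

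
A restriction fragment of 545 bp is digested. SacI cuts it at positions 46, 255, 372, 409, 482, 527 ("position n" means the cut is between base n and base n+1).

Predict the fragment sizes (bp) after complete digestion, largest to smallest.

209, 117, 73, 46, 45, 37, 18 bp

Linear molecule, 6 cuts → 7 fragments:
  46 − 0 = 46 bp
  255 − 46 = 209 bp
  372 − 255 = 117 bp
  409 − 372 = 37 bp
  482 − 409 = 73 bp
  527 − 482 = 45 bp
  545 − 527 = 18 bp
Sorted largest to smallest: 209, 117, 73, 46, 45, 37, 18 bp.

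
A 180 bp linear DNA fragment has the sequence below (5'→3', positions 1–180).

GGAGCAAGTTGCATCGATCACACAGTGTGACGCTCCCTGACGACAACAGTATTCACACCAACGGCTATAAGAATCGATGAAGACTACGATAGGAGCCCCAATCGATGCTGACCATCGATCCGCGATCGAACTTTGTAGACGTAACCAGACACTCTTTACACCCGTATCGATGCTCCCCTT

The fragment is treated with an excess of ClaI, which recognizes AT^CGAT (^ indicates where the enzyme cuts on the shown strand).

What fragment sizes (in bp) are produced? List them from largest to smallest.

60, 52, 28, 14, 13, 13 bp

ClaI sites (ATCGAT) start at positions 13, 73, 101, 114, 166.
ClaI cuts after base 2 of each site, so after positions 14, 74, 102, 115, 167.
Linear molecule, 5 cuts → 6 fragments:
  1–14 → 14 bp
  15–74 → 60 bp
  75–102 → 28 bp
  103–115 → 13 bp
  116–167 → 52 bp
  168–180 → 13 bp
Sorted largest to smallest: 60, 52, 28, 14, 13, 13 bp.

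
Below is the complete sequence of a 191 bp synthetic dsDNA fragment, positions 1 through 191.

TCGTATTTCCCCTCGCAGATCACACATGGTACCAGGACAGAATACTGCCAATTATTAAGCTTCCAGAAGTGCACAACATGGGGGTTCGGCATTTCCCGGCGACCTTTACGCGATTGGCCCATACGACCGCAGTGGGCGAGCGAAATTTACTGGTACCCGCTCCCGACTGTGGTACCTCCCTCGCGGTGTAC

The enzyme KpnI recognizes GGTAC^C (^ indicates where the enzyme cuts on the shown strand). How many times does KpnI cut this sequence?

GGTACC occurs starting at positions 28, 152, 171.
KpnI cuts at 3 sites.

3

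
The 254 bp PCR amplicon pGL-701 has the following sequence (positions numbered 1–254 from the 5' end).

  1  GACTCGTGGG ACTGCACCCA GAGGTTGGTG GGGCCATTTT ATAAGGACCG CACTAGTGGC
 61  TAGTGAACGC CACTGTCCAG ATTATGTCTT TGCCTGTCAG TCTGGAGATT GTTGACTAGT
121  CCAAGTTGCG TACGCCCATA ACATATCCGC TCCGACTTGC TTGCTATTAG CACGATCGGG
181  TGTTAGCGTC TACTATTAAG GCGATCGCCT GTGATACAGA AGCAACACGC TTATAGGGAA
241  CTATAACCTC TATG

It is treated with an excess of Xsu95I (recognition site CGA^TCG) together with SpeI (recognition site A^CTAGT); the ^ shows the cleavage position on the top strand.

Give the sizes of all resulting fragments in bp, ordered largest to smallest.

63, 60, 52, 50, 29 bp

Xsu95I sites (CGATCG) start at positions 173, 202.
Xsu95I cuts after base 3 of each site, so after positions 175, 204.
SpeI sites (ACTAGT) start at positions 52, 115.
SpeI cuts after the first base of each site, so after positions 52, 115.
Combined cut positions: 52, 115, 175, 204.
Linear molecule, 4 cuts → 5 fragments:
  1–52 → 52 bp
  53–115 → 63 bp
  116–175 → 60 bp
  176–204 → 29 bp
  205–254 → 50 bp
Sorted largest to smallest: 63, 60, 52, 50, 29 bp.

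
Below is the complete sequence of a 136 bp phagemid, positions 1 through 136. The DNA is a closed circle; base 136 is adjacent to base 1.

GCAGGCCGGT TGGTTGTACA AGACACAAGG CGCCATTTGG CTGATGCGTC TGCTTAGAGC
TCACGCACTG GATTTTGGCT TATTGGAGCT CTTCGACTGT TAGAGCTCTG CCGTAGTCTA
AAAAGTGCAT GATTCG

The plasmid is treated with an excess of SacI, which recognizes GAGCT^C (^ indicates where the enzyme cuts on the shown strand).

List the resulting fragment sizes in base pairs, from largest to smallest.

90, 29, 17 bp

SacI sites (GAGCTC) start at positions 57, 86, 103.
SacI cuts after base 5 of each site (before the last base), so after positions 61, 90, 107.
Circular molecule, 3 cuts → 3 fragments:
  62–90 → 29 bp
  91–107 → 17 bp
  108–136 then 1–61 → 29 + 61 = 90 bp
Sorted largest to smallest: 90, 29, 17 bp.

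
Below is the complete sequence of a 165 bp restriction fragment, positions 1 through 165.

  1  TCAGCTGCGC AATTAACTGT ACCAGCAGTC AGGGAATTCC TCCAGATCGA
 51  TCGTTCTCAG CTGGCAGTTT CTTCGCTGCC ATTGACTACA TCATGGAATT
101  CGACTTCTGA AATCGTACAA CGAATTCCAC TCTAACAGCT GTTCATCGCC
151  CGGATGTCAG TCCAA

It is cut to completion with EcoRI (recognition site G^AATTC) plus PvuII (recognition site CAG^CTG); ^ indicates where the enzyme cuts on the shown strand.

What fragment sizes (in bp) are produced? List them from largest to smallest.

EcoRI sites (GAATTC) start at positions 34, 96, 122.
EcoRI cuts after the first base of each site, so after positions 34, 96, 122.
PvuII sites (CAGCTG) start at positions 2, 58, 136.
PvuII cuts after base 3 of each site, so after positions 4, 60, 138.
Combined cut positions: 4, 34, 60, 96, 122, 138.
Linear molecule, 6 cuts → 7 fragments:
  1–4 → 4 bp
  5–34 → 30 bp
  35–60 → 26 bp
  61–96 → 36 bp
  97–122 → 26 bp
  123–138 → 16 bp
  139–165 → 27 bp
Sorted largest to smallest: 36, 30, 27, 26, 26, 16, 4 bp.

36, 30, 27, 26, 26, 16, 4 bp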